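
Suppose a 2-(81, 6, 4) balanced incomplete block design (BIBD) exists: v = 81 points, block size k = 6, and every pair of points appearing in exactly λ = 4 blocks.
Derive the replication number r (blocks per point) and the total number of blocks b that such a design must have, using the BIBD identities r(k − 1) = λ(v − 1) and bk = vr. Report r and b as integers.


Any 2-(v, k, λ) BIBD satisfies two necessary conditions:
  (i)  Each point sits in r blocks, and counting incidences through any fixed point gives r(k − 1) = λ(v − 1), so r = λ(v − 1)/(k − 1).
  (ii) Total incidences bk = vr, so b = vr/k.
Step 1: r = λ(v − 1)/(k − 1) = 4·(81 − 1)/(6 − 1) = 4·80/5 = 320/5 = 64.
Step 2: b = vr/k = 81·64/6 = 5184/6 = 864.
Check integrality: r = 64 ∈ Z ✓, b = 864 ∈ Z ✓.
(These identities are necessary conditions: they determine r and b for any design with these parameters, but do not by themselves prove that one exists.)

r = 64, b = 864.


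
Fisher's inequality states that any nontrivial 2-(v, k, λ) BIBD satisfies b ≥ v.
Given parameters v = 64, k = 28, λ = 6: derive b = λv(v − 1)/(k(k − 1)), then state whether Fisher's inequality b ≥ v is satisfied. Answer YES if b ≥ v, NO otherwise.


b = λv(v − 1)/(k(k − 1)) = 6·64·63/(28·27) = 24192/756 = 32.
Compare with v = 64: b < v, so Fisher's inequality fails.

NO


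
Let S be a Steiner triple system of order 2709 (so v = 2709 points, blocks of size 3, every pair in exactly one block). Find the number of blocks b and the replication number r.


An STS(v) is a 2-(v, 3, 1) BIBD: block size k = 3, λ = 1.
Replication: r(k − 1) = λ(v − 1) ⇒ r·2 = 2709 − 1 = 2708 ⇒ r = 1354.
Block count: bk = vr ⇒ b·3 = 2709·1354 = 3667986 ⇒ b = 1222662.
(Check via b = v(v − 1)/6 = 2709·2708/6 = 7335972/6 = 1222662.)

r = 1354, b = 1222662.


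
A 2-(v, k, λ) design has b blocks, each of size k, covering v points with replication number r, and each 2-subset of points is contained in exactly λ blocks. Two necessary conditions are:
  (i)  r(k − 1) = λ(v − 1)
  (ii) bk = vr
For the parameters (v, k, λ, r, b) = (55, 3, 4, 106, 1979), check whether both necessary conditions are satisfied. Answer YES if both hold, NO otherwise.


Condition (i): r(k − 1) = 106·2 = 212; λ(v − 1) = 4·54 = 216. Match? NO.
Condition (ii): bk = 1979·3 = 5937; vr = 55·106 = 5830. Match? NO.
Both conditions hold? NO.

NO


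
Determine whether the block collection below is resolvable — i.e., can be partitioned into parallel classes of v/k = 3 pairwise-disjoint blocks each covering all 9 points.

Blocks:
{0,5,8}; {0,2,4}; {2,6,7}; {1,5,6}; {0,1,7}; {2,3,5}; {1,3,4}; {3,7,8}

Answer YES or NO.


v = 9, block size k = 3, number of blocks = 8.
For resolvability, blocks must partition into parallel classes of size v/k = 3.
Total blocks must therefore be a multiple of 3: 8 = 3·2 + 2 ⇒ not divisible ✗.
Resolvable? NO.

NO


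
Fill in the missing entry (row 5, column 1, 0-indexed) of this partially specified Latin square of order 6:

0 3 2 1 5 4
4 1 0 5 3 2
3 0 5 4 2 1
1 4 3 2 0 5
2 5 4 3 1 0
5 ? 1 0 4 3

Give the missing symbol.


Row 5 contains symbols [0, 1, 3, 4, 5] — missing [2].
Column 1 contains symbols [0, 1, 3, 4, 5] — missing [2].
The missing symbol must appear in both missing sets; intersection = [2].
Therefore the hidden value is 2.

Missing value = 2.


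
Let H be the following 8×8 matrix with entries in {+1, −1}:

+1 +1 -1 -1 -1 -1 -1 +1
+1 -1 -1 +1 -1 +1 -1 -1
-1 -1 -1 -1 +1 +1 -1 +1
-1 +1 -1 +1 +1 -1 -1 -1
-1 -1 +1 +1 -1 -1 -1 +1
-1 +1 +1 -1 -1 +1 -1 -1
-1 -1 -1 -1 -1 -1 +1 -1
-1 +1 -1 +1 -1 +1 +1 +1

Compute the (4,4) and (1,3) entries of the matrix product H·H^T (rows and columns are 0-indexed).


Row 1 of H: [1, -1, -1, 1, -1, 1, -1, -1].
Row 3 of H: [-1, 1, -1, 1, 1, -1, -1, -1].
Row 4 of H: [-1, -1, 1, 1, -1, -1, -1, 1].
(H·H^T)[4][4] = Σ_j H[4][j]·H[4][j] = (-1)² + (-1)² + (1)² + (1)² + (-1)² + (-1)² + (-1)² + (1)² = 1 + 1 + 1 + 1 + 1 + 1 + 1 + 1 = 8.
(H·H^T)[1][3] = Σ_j H[1][j]·H[3][j] = (1)·(-1) + (-1)·(1) + (-1)·(-1) + (1)·(1) + (-1)·(1) + (1)·(-1) + (-1)·(-1) + (-1)·(-1) = -1 + -1 + 1 + 1 + -1 + -1 + 1 + 1 = 0.
So rows 1 and 3 are orthogonal; the diagonal entry equals n = 8.

(4,4) entry = 8; (1,3) entry = 0.


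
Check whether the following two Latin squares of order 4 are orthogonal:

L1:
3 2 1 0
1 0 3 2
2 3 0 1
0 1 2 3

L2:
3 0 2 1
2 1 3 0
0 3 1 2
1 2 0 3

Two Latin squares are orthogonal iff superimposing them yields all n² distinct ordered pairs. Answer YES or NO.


Form the n² = 16 superimposed pairs (L1[i][j], L2[i][j]), row by row (rows and columns indexed from 0):
row 0: (3,3) (2,0) (1,2) (0,1)
row 1: (1,2) (0,1) (3,3) (2,0)
row 2: (2,0) (3,3) (0,1) (1,2)
row 3: (0,1) (1,2) (2,0) (3,3)
Orthogonality requires all 16 pairs distinct.
But the pair (1,2) repeats: cell (0,2) has L1 = 1, L2 = 2, and cell (1,0) has L1 = 1, L2 = 2.
A repeated pair means some other pair never occurs (only 4 distinct pairs out of 16), so the squares are not orthogonal.
Conclusion: NO.

NO


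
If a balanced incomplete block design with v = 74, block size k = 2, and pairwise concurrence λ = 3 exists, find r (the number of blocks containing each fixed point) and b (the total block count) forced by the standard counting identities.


Any 2-(v, k, λ) BIBD satisfies two necessary conditions:
  (i)  Each point sits in r blocks, and counting incidences through any fixed point gives r(k − 1) = λ(v − 1), so r = λ(v − 1)/(k − 1).
  (ii) Total incidences bk = vr, so b = vr/k.
Step 1: r = λ(v − 1)/(k − 1) = 3·(74 − 1)/(2 − 1) = 3·73/1 = 219/1 = 219.
Step 2: b = vr/k = 74·219/2 = 16206/2 = 8103.
Check integrality: r = 219 ∈ Z ✓, b = 8103 ∈ Z ✓.
(These identities are necessary conditions: they determine r and b for any design with these parameters, but do not by themselves prove that one exists.)

r = 219, b = 8103.


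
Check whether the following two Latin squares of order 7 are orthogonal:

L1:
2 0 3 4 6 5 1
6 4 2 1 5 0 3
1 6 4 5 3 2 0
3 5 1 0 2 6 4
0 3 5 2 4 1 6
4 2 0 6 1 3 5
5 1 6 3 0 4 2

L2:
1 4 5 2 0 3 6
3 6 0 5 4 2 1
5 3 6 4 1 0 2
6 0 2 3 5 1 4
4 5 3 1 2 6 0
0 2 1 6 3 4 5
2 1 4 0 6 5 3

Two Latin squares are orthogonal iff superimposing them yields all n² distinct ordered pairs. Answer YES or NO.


Form the n² = 49 superimposed pairs (L1[i][j], L2[i][j]), row by row (rows and columns indexed from 0):
row 0: (2,1) (0,4) (3,5) (4,2) (6,0) (5,3) (1,6)
row 1: (6,3) (4,6) (2,0) (1,5) (5,4) (0,2) (3,1)
row 2: (1,5) (6,3) (4,6) (5,4) (3,1) (2,0) (0,2)
row 3: (3,6) (5,0) (1,2) (0,3) (2,5) (6,1) (4,4)
row 4: (0,4) (3,5) (5,3) (2,1) (4,2) (1,6) (6,0)
row 5: (4,0) (2,2) (0,1) (6,6) (1,3) (3,4) (5,5)
row 6: (5,2) (1,1) (6,4) (3,0) (0,6) (4,5) (2,3)
Orthogonality requires all 49 pairs distinct.
But the pair (1,5) repeats: cell (1,3) has L1 = 1, L2 = 5, and cell (2,0) has L1 = 1, L2 = 5.
A repeated pair means some other pair never occurs (only 35 distinct pairs out of 49), so the squares are not orthogonal.
Conclusion: NO.

NO


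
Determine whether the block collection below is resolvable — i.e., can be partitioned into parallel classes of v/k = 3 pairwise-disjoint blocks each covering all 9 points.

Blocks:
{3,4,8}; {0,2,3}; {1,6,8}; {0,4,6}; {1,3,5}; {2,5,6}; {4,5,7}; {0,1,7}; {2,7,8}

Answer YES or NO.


v = 9, block size k = 3, number of blocks = 9.
For resolvability, blocks must partition into parallel classes of size v/k = 3.
Total blocks must therefore be a multiple of 3: 9 = 3·3 + 0 ⇒ divisible ✓.
Greedy packing gives 3 candidate class(es). Each should be a full parallel class (size 3, covers all 9 points).
  Class 1 (3 blocks): {3,4,8}; {2,5,6}; {0,1,7}. Points covered: [0, 1, 2, 3, 4, 5, 6, 7, 8].
  Class 2 (3 blocks): {0,2,3}; {1,6,8}; {4,5,7}. Points covered: [0, 1, 2, 3, 4, 5, 6, 7, 8].
  Class 3 (3 blocks): {0,4,6}; {1,3,5}; {2,7,8}. Points covered: [0, 1, 2, 3, 4, 5, 6, 7, 8].
All classes full (size 3)? YES. All classes cover every point? YES.
Resolvable? YES.

YES


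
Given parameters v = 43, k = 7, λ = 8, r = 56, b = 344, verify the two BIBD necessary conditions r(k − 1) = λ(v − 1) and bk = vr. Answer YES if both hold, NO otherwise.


Condition (i): r(k − 1) = 56·6 = 336; λ(v − 1) = 8·42 = 336. Match? YES.
Condition (ii): bk = 344·7 = 2408; vr = 43·56 = 2408. Match? YES.
Both conditions hold? YES.

YES


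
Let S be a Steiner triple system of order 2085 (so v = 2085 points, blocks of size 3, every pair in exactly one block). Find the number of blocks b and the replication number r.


An STS(v) is a 2-(v, 3, 1) BIBD: block size k = 3, λ = 1.
Replication: r(k − 1) = λ(v − 1) ⇒ r·2 = 2085 − 1 = 2084 ⇒ r = 1042.
Block count: bk = vr ⇒ b·3 = 2085·1042 = 2172570 ⇒ b = 724190.
(Check via b = v(v − 1)/6 = 2085·2084/6 = 4345140/6 = 724190.)

r = 1042, b = 724190.


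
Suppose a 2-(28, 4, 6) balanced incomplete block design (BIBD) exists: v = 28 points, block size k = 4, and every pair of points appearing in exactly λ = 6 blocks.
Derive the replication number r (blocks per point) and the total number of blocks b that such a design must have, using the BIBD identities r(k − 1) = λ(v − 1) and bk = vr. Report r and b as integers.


Any 2-(v, k, λ) BIBD satisfies two necessary conditions:
  (i)  Each point sits in r blocks, and counting incidences through any fixed point gives r(k − 1) = λ(v − 1), so r = λ(v − 1)/(k − 1).
  (ii) Total incidences bk = vr, so b = vr/k.
Step 1: r = λ(v − 1)/(k − 1) = 6·(28 − 1)/(4 − 1) = 6·27/3 = 162/3 = 54.
Step 2: b = vr/k = 28·54/4 = 1512/4 = 378.
Check integrality: r = 54 ∈ Z ✓, b = 378 ∈ Z ✓.
(These identities are necessary conditions: they determine r and b for any design with these parameters, but do not by themselves prove that one exists.)

r = 54, b = 378.


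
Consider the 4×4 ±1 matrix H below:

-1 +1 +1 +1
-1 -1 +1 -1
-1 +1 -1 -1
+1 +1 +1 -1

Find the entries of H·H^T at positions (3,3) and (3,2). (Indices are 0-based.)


Row 2 of H: [-1, 1, -1, -1].
Row 3 of H: [1, 1, 1, -1].
(H·H^T)[3][3] = Σ_j H[3][j]·H[3][j] = (1)² + (1)² + (1)² + (-1)² = 1 + 1 + 1 + 1 = 4.
(H·H^T)[3][2] = Σ_j H[3][j]·H[2][j] = (1)·(-1) + (1)·(1) + (1)·(-1) + (-1)·(-1) = -1 + 1 + -1 + 1 = 0.
So rows 3 and 2 are orthogonal; the diagonal entry equals n = 4.

(3,3) entry = 4; (3,2) entry = 0.


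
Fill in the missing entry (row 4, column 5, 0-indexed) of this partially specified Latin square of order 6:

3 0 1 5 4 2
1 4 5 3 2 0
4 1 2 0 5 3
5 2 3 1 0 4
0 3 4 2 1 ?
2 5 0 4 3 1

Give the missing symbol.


Row 4 contains symbols [0, 1, 2, 3, 4] — missing [5].
Column 5 contains symbols [0, 1, 2, 3, 4] — missing [5].
The missing symbol must appear in both missing sets; intersection = [5].
Therefore the hidden value is 5.

Missing value = 5.


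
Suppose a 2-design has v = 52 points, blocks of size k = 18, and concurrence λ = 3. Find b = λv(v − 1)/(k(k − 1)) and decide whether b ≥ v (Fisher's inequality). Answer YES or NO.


r = λ(v − 1)/(k − 1) = 3·51/17 = 9.
b = vr/k = 52·9/18 = 26.
Fisher's inequality: b ≥ v ⇔ 26 ≥ 52? NO.

NO


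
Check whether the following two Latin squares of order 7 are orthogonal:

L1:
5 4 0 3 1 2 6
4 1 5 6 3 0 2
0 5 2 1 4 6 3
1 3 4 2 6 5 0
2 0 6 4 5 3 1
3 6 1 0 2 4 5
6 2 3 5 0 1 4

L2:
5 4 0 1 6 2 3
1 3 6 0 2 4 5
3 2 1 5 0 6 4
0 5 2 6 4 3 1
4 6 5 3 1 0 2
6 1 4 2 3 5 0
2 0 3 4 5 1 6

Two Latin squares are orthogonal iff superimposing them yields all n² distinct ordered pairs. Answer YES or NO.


Form the n² = 49 superimposed pairs (L1[i][j], L2[i][j]), row by row (rows and columns indexed from 0):
row 0: (5,5) (4,4) (0,0) (3,1) (1,6) (2,2) (6,3)
row 1: (4,1) (1,3) (5,6) (6,0) (3,2) (0,4) (2,5)
row 2: (0,3) (5,2) (2,1) (1,5) (4,0) (6,6) (3,4)
row 3: (1,0) (3,5) (4,2) (2,6) (6,4) (5,3) (0,1)
row 4: (2,4) (0,6) (6,5) (4,3) (5,1) (3,0) (1,2)
row 5: (3,6) (6,1) (1,4) (0,2) (2,3) (4,5) (5,0)
row 6: (6,2) (2,0) (3,3) (5,4) (0,5) (1,1) (4,6)
Orthogonality requires all 49 pairs distinct.
Check by first coordinate: for each symbol s of L1, list the L2 entries in the n cells where L1 = s; they must all differ.
  L1 = 0: L2 entries (in reading order) 0, 4, 3, 1, 6, 2, 5 — all 7 distinct ✓
  L1 = 1: L2 entries (in reading order) 6, 3, 5, 0, 2, 4, 1 — all 7 distinct ✓
  L1 = 2: L2 entries (in reading order) 2, 5, 1, 6, 4, 3, 0 — all 7 distinct ✓
  L1 = 3: L2 entries (in reading order) 1, 2, 4, 5, 0, 6, 3 — all 7 distinct ✓
  L1 = 4: L2 entries (in reading order) 4, 1, 0, 2, 3, 5, 6 — all 7 distinct ✓
  L1 = 5: L2 entries (in reading order) 5, 6, 2, 3, 1, 0, 4 — all 7 distinct ✓
  L1 = 6: L2 entries (in reading order) 3, 0, 6, 4, 5, 1, 2 — all 7 distinct ✓
Every symbol of L1 meets every symbol of L2 exactly once, so all 49 pairs are distinct (49 of 49).
Conclusion: YES.

YES


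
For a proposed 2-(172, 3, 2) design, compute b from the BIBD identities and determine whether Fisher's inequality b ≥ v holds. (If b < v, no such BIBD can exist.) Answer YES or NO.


r = λ(v − 1)/(k − 1) = 2·171/2 = 171.
b = vr/k = 172·171/3 = 9804.
Fisher's inequality: b ≥ v ⇔ 9804 ≥ 172? YES.

YES


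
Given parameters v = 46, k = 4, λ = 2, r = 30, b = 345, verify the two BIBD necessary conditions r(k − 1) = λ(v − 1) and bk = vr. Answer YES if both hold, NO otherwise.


Condition (i): r(k − 1) = 30·3 = 90; λ(v − 1) = 2·45 = 90. Match? YES.
Condition (ii): bk = 345·4 = 1380; vr = 46·30 = 1380. Match? YES.
Both conditions hold? YES.

YES


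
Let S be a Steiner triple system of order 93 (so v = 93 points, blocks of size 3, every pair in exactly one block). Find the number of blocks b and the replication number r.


An STS(v) is a 2-(v, 3, 1) BIBD: block size k = 3, λ = 1.
Replication: r(k − 1) = λ(v − 1) ⇒ r·2 = 93 − 1 = 92 ⇒ r = 46.
Block count: bk = vr ⇒ b·3 = 93·46 = 4278 ⇒ b = 1426.
(Check via b = v(v − 1)/6 = 93·92/6 = 8556/6 = 1426.)

r = 46, b = 1426.


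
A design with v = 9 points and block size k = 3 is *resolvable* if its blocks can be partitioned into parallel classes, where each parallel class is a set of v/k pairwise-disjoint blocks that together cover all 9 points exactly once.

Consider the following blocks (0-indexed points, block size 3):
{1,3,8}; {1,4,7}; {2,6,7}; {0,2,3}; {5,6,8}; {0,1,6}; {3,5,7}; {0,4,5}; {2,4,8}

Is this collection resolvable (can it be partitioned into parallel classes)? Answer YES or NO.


v = 9, block size k = 3, number of blocks = 9.
For resolvability, blocks must partition into parallel classes of size v/k = 3.
Total blocks must therefore be a multiple of 3: 9 = 3·3 + 0 ⇒ divisible ✓.
Greedy packing gives 3 candidate class(es). Each should be a full parallel class (size 3, covers all 9 points).
  Class 1 (3 blocks): {1,3,8}; {2,6,7}; {0,4,5}. Points covered: [0, 1, 2, 3, 4, 5, 6, 7, 8].
  Class 2 (3 blocks): {1,4,7}; {0,2,3}; {5,6,8}. Points covered: [0, 1, 2, 3, 4, 5, 6, 7, 8].
  Class 3 (3 blocks): {0,1,6}; {3,5,7}; {2,4,8}. Points covered: [0, 1, 2, 3, 4, 5, 6, 7, 8].
All classes full (size 3)? YES. All classes cover every point? YES.
Resolvable? YES.

YES


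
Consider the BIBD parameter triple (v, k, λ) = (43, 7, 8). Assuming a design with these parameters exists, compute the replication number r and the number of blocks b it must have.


Any 2-(v, k, λ) BIBD satisfies two necessary conditions:
  (i)  Each point sits in r blocks, and counting incidences through any fixed point gives r(k − 1) = λ(v − 1), so r = λ(v − 1)/(k − 1).
  (ii) Total incidences bk = vr, so b = vr/k.
Step 1: r = λ(v − 1)/(k − 1) = 8·(43 − 1)/(7 − 1) = 8·42/6 = 336/6 = 56.
Step 2: b = vr/k = 43·56/7 = 2408/7 = 344.
Check integrality: r = 56 ∈ Z ✓, b = 344 ∈ Z ✓.
(These identities are necessary conditions: they determine r and b for any design with these parameters, but do not by themselves prove that one exists.)

r = 56, b = 344.


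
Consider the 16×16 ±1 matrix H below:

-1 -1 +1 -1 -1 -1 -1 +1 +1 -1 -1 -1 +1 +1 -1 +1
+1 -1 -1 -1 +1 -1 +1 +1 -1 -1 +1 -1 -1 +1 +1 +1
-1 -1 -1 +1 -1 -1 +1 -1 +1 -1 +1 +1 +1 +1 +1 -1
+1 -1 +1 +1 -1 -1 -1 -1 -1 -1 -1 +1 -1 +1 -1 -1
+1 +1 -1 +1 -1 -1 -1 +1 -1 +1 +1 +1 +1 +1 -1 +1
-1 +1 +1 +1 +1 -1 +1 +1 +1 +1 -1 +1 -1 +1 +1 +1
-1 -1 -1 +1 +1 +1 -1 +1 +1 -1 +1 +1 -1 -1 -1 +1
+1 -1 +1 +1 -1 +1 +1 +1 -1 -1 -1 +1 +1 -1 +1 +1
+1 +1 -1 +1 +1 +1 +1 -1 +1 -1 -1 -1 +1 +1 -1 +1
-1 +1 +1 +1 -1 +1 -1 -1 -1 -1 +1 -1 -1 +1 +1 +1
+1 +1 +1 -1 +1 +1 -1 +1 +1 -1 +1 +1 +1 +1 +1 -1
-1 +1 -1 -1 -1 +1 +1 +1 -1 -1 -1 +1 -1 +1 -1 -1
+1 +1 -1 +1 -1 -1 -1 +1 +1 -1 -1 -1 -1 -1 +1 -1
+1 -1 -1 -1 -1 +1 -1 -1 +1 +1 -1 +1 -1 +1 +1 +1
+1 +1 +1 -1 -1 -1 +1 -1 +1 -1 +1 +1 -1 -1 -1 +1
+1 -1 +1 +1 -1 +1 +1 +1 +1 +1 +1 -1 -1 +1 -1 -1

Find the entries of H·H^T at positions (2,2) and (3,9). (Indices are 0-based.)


Row 2 of H: [-1, -1, -1, 1, -1, -1, 1, -1, 1, -1, 1, 1, 1, 1, 1, -1].
Row 3 of H: [1, -1, 1, 1, -1, -1, -1, -1, -1, -1, -1, 1, -1, 1, -1, -1].
Row 9 of H: [-1, 1, 1, 1, -1, 1, -1, -1, -1, -1, 1, -1, -1, 1, 1, 1].
(H·H^T)[2][2] = Σ_j H[2][j]·H[2][j] = (-1)² + (-1)² + (-1)² + (1)² + (-1)² + (-1)² + (1)² + (-1)² + (1)² + (-1)² + (1)² + (1)² + (1)² + (1)² + (1)² + (-1)² = 1 + 1 + 1 + 1 + 1 + 1 + 1 + 1 + 1 + 1 + 1 + 1 + 1 + 1 + 1 + 1 = 16.
(H·H^T)[3][9] = Σ_j H[3][j]·H[9][j] = (1)·(-1) + (-1)·(1) + (1)·(1) + (1)·(1) + (-1)·(-1) + (-1)·(1) + (-1)·(-1) + (-1)·(-1) + (-1)·(-1) + (-1)·(-1) + (-1)·(1) + (1)·(-1) + (-1)·(-1) + (1)·(1) + (-1)·(1) + (-1)·(1) = -1 + -1 + 1 + 1 + 1 + -1 + 1 + 1 + 1 + 1 + -1 + -1 + 1 + 1 + -1 + -1 = 2.
Rows 3 and 9 are not orthogonal (dot product = 2 ≠ 0), so H is not a Hadamard matrix.

(2,2) entry = 16; (3,9) entry = 2.


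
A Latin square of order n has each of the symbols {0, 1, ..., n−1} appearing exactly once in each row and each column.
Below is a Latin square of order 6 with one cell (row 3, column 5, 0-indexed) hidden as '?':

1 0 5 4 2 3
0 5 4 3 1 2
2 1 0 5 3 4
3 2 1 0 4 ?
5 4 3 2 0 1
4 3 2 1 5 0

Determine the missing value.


Row 3 contains symbols [0, 1, 2, 3, 4] — missing [5].
Column 5 contains symbols [0, 1, 2, 3, 4] — missing [5].
The missing symbol must appear in both missing sets; intersection = [5].
Therefore the hidden value is 5.

Missing value = 5.


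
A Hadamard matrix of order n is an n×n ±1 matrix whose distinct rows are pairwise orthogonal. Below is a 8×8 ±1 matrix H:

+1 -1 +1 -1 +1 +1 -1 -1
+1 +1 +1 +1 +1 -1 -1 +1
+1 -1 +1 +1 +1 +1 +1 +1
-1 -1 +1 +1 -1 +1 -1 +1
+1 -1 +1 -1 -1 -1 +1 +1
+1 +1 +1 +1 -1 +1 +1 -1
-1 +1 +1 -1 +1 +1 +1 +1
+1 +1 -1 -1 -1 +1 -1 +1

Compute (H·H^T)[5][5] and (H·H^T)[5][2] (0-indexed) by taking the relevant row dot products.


Row 2 of H: [1, -1, 1, 1, 1, 1, 1, 1].
Row 5 of H: [1, 1, 1, 1, -1, 1, 1, -1].
(H·H^T)[5][5] = Σ_j H[5][j]·H[5][j] = (1)² + (1)² + (1)² + (1)² + (-1)² + (1)² + (1)² + (-1)² = 1 + 1 + 1 + 1 + 1 + 1 + 1 + 1 = 8.
(H·H^T)[5][2] = Σ_j H[5][j]·H[2][j] = (1)·(1) + (1)·(-1) + (1)·(1) + (1)·(1) + (-1)·(1) + (1)·(1) + (1)·(1) + (-1)·(1) = 1 + -1 + 1 + 1 + -1 + 1 + 1 + -1 = 2.
Rows 5 and 2 are not orthogonal (dot product = 2 ≠ 0), so H is not a Hadamard matrix.

(5,5) entry = 8; (5,2) entry = 2.


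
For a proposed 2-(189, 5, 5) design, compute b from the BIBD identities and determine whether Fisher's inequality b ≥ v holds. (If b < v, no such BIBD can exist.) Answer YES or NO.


r = λ(v − 1)/(k − 1) = 5·188/4 = 235.
b = vr/k = 189·235/5 = 8883.
Fisher's inequality: b ≥ v ⇔ 8883 ≥ 189? YES.

YES


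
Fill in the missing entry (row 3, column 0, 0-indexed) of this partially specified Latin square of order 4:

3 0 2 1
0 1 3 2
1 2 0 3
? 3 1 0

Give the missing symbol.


Row 3 contains symbols [0, 1, 3] — missing [2].
Column 0 contains symbols [0, 1, 3] — missing [2].
The missing symbol must appear in both missing sets; intersection = [2].
Therefore the hidden value is 2.

Missing value = 2.


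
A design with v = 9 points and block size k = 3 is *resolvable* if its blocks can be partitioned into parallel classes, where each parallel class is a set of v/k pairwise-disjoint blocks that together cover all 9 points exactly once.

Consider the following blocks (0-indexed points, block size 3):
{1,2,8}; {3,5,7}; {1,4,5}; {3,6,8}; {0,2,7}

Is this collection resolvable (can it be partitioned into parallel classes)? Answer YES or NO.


v = 9, block size k = 3, number of blocks = 5.
For resolvability, blocks must partition into parallel classes of size v/k = 3.
Total blocks must therefore be a multiple of 3: 5 = 3·1 + 2 ⇒ not divisible ✗.
Resolvable? NO.

NO


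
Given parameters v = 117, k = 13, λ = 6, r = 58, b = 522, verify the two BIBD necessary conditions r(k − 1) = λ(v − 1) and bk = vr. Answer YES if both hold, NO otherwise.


Condition (i): r(k − 1) = 58·12 = 696; λ(v − 1) = 6·116 = 696. Match? YES.
Condition (ii): bk = 522·13 = 6786; vr = 117·58 = 6786. Match? YES.
Both conditions hold? YES.

YES


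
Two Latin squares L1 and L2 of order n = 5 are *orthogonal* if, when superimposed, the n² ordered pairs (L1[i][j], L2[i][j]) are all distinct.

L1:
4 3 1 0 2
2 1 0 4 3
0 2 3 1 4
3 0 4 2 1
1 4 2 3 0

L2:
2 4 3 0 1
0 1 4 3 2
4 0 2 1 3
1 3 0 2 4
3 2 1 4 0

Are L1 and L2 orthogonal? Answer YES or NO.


Form the n² = 25 superimposed pairs (L1[i][j], L2[i][j]), row by row (rows and columns indexed from 0):
row 0: (4,2) (3,4) (1,3) (0,0) (2,1)
row 1: (2,0) (1,1) (0,4) (4,3) (3,2)
row 2: (0,4) (2,0) (3,2) (1,1) (4,3)
row 3: (3,1) (0,3) (4,0) (2,2) (1,4)
row 4: (1,3) (4,2) (2,1) (3,4) (0,0)
Orthogonality requires all 25 pairs distinct.
But the pair (0,4) repeats: cell (1,2) has L1 = 0, L2 = 4, and cell (2,0) has L1 = 0, L2 = 4.
A repeated pair means some other pair never occurs (only 15 distinct pairs out of 25), so the squares are not orthogonal.
Conclusion: NO.

NO


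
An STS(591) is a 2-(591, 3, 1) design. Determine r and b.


An STS(v) is a 2-(v, 3, 1) BIBD: block size k = 3, λ = 1.
Replication: r(k − 1) = λ(v − 1) ⇒ r·2 = 591 − 1 = 590 ⇒ r = 295.
Block count: bk = vr ⇒ b·3 = 591·295 = 174345 ⇒ b = 58115.

r = 295, b = 58115.


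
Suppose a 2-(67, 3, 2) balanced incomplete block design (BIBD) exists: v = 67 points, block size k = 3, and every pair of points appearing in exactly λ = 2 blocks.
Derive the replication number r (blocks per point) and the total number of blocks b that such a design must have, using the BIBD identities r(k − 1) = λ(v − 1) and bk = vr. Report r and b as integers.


Any 2-(v, k, λ) BIBD satisfies two necessary conditions:
  (i)  Each point sits in r blocks, and counting incidences through any fixed point gives r(k − 1) = λ(v − 1), so r = λ(v − 1)/(k − 1).
  (ii) Total incidences bk = vr, so b = vr/k.
Step 1: r = λ(v − 1)/(k − 1) = 2·(67 − 1)/(3 − 1) = 2·66/2 = 132/2 = 66.
Step 2: b = vr/k = 67·66/3 = 4422/3 = 1474.
Check integrality: r = 66 ∈ Z ✓, b = 1474 ∈ Z ✓.
(These identities are necessary conditions: they determine r and b for any design with these parameters, but do not by themselves prove that one exists.)

r = 66, b = 1474.


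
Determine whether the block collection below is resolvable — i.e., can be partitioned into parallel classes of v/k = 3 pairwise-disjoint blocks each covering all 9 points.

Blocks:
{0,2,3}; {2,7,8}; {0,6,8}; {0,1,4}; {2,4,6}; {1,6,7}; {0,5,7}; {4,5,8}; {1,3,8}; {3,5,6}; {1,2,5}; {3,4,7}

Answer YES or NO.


v = 9, block size k = 3, number of blocks = 12.
For resolvability, blocks must partition into parallel classes of size v/k = 3.
Total blocks must therefore be a multiple of 3: 12 = 3·4 + 0 ⇒ divisible ✓.
Greedy packing gives 4 candidate class(es). Each should be a full parallel class (size 3, covers all 9 points).
  Class 1 (3 blocks): {0,2,3}; {1,6,7}; {4,5,8}. Points covered: [0, 1, 2, 3, 4, 5, 6, 7, 8].
  Class 2 (3 blocks): {2,7,8}; {0,1,4}; {3,5,6}. Points covered: [0, 1, 2, 3, 4, 5, 6, 7, 8].
  Class 3 (3 blocks): {0,6,8}; {1,2,5}; {3,4,7}. Points covered: [0, 1, 2, 3, 4, 5, 6, 7, 8].
  Class 4 (3 blocks): {2,4,6}; {0,5,7}; {1,3,8}. Points covered: [0, 1, 2, 3, 4, 5, 6, 7, 8].
All classes full (size 3)? YES. All classes cover every point? YES.
Resolvable? YES.

YES


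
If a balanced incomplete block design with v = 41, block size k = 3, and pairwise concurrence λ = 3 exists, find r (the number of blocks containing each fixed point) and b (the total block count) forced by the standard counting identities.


Any 2-(v, k, λ) BIBD satisfies two necessary conditions:
  (i)  Each point sits in r blocks, and counting incidences through any fixed point gives r(k − 1) = λ(v − 1), so r = λ(v − 1)/(k − 1).
  (ii) Total incidences bk = vr, so b = vr/k.
Step 1: r = λ(v − 1)/(k − 1) = 3·(41 − 1)/(3 − 1) = 3·40/2 = 120/2 = 60.
Step 2: b = vr/k = 41·60/3 = 2460/3 = 820.
Check integrality: r = 60 ∈ Z ✓, b = 820 ∈ Z ✓.
(These identities are necessary conditions: they determine r and b for any design with these parameters, but do not by themselves prove that one exists.)

r = 60, b = 820.


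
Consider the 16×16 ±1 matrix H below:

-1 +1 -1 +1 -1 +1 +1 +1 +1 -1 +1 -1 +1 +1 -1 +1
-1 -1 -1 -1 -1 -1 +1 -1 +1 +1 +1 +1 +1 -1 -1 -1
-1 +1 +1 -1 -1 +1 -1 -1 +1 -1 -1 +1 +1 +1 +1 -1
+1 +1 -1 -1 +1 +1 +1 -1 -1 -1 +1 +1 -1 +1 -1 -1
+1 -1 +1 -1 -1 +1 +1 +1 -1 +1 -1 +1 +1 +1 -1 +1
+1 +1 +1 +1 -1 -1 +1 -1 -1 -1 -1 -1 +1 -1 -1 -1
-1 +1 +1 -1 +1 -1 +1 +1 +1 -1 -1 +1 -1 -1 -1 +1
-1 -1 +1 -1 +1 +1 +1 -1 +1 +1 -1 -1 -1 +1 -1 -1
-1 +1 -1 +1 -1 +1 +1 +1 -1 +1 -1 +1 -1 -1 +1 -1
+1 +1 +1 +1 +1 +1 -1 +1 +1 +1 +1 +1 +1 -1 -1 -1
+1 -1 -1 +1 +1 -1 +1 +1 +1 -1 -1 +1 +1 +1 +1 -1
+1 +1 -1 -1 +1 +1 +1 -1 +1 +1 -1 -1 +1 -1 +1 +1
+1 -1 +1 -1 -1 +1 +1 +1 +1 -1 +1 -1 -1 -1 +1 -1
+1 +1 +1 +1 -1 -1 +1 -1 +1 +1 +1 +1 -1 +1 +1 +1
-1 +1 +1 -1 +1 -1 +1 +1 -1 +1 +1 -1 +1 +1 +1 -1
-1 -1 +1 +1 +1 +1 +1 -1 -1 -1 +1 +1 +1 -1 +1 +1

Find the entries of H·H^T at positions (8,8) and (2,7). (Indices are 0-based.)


Row 2 of H: [-1, 1, 1, -1, -1, 1, -1, -1, 1, -1, -1, 1, 1, 1, 1, -1].
Row 7 of H: [-1, -1, 1, -1, 1, 1, 1, -1, 1, 1, -1, -1, -1, 1, -1, -1].
Row 8 of H: [-1, 1, -1, 1, -1, 1, 1, 1, -1, 1, -1, 1, -1, -1, 1, -1].
(H·H^T)[8][8] = Σ_j H[8][j]·H[8][j] = (-1)² + (1)² + (-1)² + (1)² + (-1)² + (1)² + (1)² + (1)² + (-1)² + (1)² + (-1)² + (1)² + (-1)² + (-1)² + (1)² + (-1)² = 1 + 1 + 1 + 1 + 1 + 1 + 1 + 1 + 1 + 1 + 1 + 1 + 1 + 1 + 1 + 1 = 16.
(H·H^T)[2][7] = Σ_j H[2][j]·H[7][j] = (-1)·(-1) + (1)·(-1) + (1)·(1) + (-1)·(-1) + (-1)·(1) + (1)·(1) + (-1)·(1) + (-1)·(-1) + (1)·(1) + (-1)·(1) + (-1)·(-1) + (1)·(-1) + (1)·(-1) + (1)·(1) + (1)·(-1) + (-1)·(-1) = 1 + -1 + 1 + 1 + -1 + 1 + -1 + 1 + 1 + -1 + 1 + -1 + -1 + 1 + -1 + 1 = 2.
Rows 2 and 7 are not orthogonal (dot product = 2 ≠ 0), so H is not a Hadamard matrix.

(8,8) entry = 16; (2,7) entry = 2.


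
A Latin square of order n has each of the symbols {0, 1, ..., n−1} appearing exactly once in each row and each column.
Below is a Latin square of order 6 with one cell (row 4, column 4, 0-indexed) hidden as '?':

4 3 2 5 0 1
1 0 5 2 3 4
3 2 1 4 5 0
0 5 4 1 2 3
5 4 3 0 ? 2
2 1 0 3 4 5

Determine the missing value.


Row 4 contains symbols [0, 2, 3, 4, 5] — missing [1].
Column 4 contains symbols [0, 2, 3, 4, 5] — missing [1].
The missing symbol must appear in both missing sets; intersection = [1].
Therefore the hidden value is 1.

Missing value = 1.


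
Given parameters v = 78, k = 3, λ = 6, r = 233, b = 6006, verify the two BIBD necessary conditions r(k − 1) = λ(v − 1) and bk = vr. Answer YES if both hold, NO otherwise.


Condition (i): r(k − 1) = 233·2 = 466; λ(v − 1) = 6·77 = 462. Match? NO.
Condition (ii): bk = 6006·3 = 18018; vr = 78·233 = 18174. Match? NO.
Both conditions hold? NO.

NO


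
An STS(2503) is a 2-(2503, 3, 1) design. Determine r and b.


An STS(v) is a 2-(v, 3, 1) BIBD: block size k = 3, λ = 1.
Replication: r(k − 1) = λ(v − 1) ⇒ r·2 = 2503 − 1 = 2502 ⇒ r = 1251.
Block count: bk = vr ⇒ b·3 = 2503·1251 = 3131253 ⇒ b = 1043751.
(Check via b = v(v − 1)/6 = 2503·2502/6 = 6262506/6 = 1043751.)

r = 1251, b = 1043751.


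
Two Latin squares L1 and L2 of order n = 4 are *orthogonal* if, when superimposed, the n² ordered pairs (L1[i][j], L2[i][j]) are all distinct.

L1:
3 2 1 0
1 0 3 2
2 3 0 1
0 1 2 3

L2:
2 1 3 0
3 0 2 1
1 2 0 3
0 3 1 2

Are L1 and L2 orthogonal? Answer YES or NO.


Form the n² = 16 superimposed pairs (L1[i][j], L2[i][j]), row by row (rows and columns indexed from 0):
row 0: (3,2) (2,1) (1,3) (0,0)
row 1: (1,3) (0,0) (3,2) (2,1)
row 2: (2,1) (3,2) (0,0) (1,3)
row 3: (0,0) (1,3) (2,1) (3,2)
Orthogonality requires all 16 pairs distinct.
But the pair (1,3) repeats: cell (0,2) has L1 = 1, L2 = 3, and cell (1,0) has L1 = 1, L2 = 3.
A repeated pair means some other pair never occurs (only 4 distinct pairs out of 16), so the squares are not orthogonal.
Conclusion: NO.

NO


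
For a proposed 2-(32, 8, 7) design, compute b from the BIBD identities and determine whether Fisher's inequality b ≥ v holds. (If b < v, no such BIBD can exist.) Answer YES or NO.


b = λv(v − 1)/(k(k − 1)) = 7·32·31/(8·7) = 6944/56 = 124.
Compare with v = 32: b ≥ v, so Fisher's inequality holds.

YES


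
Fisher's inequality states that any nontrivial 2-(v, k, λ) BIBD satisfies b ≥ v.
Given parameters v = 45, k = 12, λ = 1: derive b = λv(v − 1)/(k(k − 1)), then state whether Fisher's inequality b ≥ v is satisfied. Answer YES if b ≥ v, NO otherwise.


b = λv(v − 1)/(k(k − 1)) = 1·45·44/(12·11) = 1980/132 = 15.
Compare with v = 45: b < v, so Fisher's inequality fails.

NO


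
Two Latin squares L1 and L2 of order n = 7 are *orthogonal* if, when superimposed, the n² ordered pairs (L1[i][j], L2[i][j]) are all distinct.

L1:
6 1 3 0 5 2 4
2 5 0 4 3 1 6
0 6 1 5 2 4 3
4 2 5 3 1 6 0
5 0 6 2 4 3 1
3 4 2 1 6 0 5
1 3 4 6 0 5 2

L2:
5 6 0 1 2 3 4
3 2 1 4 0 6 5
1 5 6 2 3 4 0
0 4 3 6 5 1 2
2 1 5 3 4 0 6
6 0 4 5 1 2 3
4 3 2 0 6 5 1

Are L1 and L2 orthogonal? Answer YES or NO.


Form the n² = 49 superimposed pairs (L1[i][j], L2[i][j]), row by row (rows and columns indexed from 0):
row 0: (6,5) (1,6) (3,0) (0,1) (5,2) (2,3) (4,4)
row 1: (2,3) (5,2) (0,1) (4,4) (3,0) (1,6) (6,5)
row 2: (0,1) (6,5) (1,6) (5,2) (2,3) (4,4) (3,0)
row 3: (4,0) (2,4) (5,3) (3,6) (1,5) (6,1) (0,2)
row 4: (5,2) (0,1) (6,5) (2,3) (4,4) (3,0) (1,6)
row 5: (3,6) (4,0) (2,4) (1,5) (6,1) (0,2) (5,3)
row 6: (1,4) (3,3) (4,2) (6,0) (0,6) (5,5) (2,1)
Orthogonality requires all 49 pairs distinct.
But the pair (2,3) repeats: cell (0,5) has L1 = 2, L2 = 3, and cell (1,0) has L1 = 2, L2 = 3.
A repeated pair means some other pair never occurs (only 21 distinct pairs out of 49), so the squares are not orthogonal.
Conclusion: NO.

NO


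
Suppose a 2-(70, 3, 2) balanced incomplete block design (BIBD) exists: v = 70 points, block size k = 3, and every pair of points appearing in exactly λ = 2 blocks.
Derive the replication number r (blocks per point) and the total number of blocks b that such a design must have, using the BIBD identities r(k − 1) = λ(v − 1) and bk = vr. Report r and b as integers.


Any 2-(v, k, λ) BIBD satisfies two necessary conditions:
  (i)  Each point sits in r blocks, and counting incidences through any fixed point gives r(k − 1) = λ(v − 1), so r = λ(v − 1)/(k − 1).
  (ii) Total incidences bk = vr, so b = vr/k.
Step 1: r = λ(v − 1)/(k − 1) = 2·(70 − 1)/(3 − 1) = 2·69/2 = 138/2 = 69.
Step 2: b = vr/k = 70·69/3 = 4830/3 = 1610.
Check integrality: r = 69 ∈ Z ✓, b = 1610 ∈ Z ✓.
(These identities are necessary conditions: they determine r and b for any design with these parameters, but do not by themselves prove that one exists.)

r = 69, b = 1610.


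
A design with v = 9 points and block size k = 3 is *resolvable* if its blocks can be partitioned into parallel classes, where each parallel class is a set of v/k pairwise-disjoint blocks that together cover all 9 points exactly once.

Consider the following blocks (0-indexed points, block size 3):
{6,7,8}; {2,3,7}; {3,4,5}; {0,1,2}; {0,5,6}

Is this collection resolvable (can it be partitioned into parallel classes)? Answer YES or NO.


v = 9, block size k = 3, number of blocks = 5.
For resolvability, blocks must partition into parallel classes of size v/k = 3.
Total blocks must therefore be a multiple of 3: 5 = 3·1 + 2 ⇒ not divisible ✗.
Resolvable? NO.

NO


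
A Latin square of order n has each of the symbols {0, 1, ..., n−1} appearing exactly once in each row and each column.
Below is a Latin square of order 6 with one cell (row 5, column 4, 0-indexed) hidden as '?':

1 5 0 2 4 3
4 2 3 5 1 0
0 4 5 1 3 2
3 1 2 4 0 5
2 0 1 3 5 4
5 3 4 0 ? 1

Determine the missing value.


Row 5 contains symbols [0, 1, 3, 4, 5] — missing [2].
Column 4 contains symbols [0, 1, 3, 4, 5] — missing [2].
The missing symbol must appear in both missing sets; intersection = [2].
Therefore the hidden value is 2.

Missing value = 2.


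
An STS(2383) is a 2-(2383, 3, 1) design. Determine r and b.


An STS(v) is a 2-(v, 3, 1) BIBD: block size k = 3, λ = 1.
Replication: r(k − 1) = λ(v − 1) ⇒ r·2 = 2383 − 1 = 2382 ⇒ r = 1191.
Block count: bk = vr ⇒ b·3 = 2383·1191 = 2838153 ⇒ b = 946051.

r = 1191, b = 946051.


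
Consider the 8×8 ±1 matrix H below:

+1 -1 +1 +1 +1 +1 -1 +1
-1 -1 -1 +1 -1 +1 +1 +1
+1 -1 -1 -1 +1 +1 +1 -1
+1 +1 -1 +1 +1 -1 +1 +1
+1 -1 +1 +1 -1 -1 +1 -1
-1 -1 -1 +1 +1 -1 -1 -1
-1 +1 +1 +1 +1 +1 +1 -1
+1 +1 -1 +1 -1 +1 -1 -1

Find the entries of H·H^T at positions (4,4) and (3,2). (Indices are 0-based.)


Row 2 of H: [1, -1, -1, -1, 1, 1, 1, -1].
Row 3 of H: [1, 1, -1, 1, 1, -1, 1, 1].
Row 4 of H: [1, -1, 1, 1, -1, -1, 1, -1].
(H·H^T)[4][4] = Σ_j H[4][j]·H[4][j] = (1)² + (-1)² + (1)² + (1)² + (-1)² + (-1)² + (1)² + (-1)² = 1 + 1 + 1 + 1 + 1 + 1 + 1 + 1 = 8.
(H·H^T)[3][2] = Σ_j H[3][j]·H[2][j] = (1)·(1) + (1)·(-1) + (-1)·(-1) + (1)·(-1) + (1)·(1) + (-1)·(1) + (1)·(1) + (1)·(-1) = 1 + -1 + 1 + -1 + 1 + -1 + 1 + -1 = 0.
So rows 3 and 2 are orthogonal; the diagonal entry equals n = 8.

(4,4) entry = 8; (3,2) entry = 0.


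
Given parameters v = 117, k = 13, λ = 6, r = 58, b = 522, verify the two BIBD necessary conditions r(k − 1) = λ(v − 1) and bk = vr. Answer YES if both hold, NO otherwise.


Condition (i): r(k − 1) = 58·12 = 696; λ(v − 1) = 6·116 = 696. Match? YES.
Condition (ii): bk = 522·13 = 6786; vr = 117·58 = 6786. Match? YES.
Both conditions hold? YES.

YES


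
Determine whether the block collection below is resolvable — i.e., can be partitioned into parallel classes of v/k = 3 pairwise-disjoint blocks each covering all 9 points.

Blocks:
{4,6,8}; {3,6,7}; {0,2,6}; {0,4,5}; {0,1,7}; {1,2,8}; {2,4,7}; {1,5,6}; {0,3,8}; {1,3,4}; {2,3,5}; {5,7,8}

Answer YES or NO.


v = 9, block size k = 3, number of blocks = 12.
For resolvability, blocks must partition into parallel classes of size v/k = 3.
Total blocks must therefore be a multiple of 3: 12 = 3·4 + 0 ⇒ divisible ✓.
Greedy packing gives 4 candidate class(es). Each should be a full parallel class (size 3, covers all 9 points).
  Class 1 (3 blocks): {4,6,8}; {0,1,7}; {2,3,5}. Points covered: [0, 1, 2, 3, 4, 5, 6, 7, 8].
  Class 2 (3 blocks): {3,6,7}; {0,4,5}; {1,2,8}. Points covered: [0, 1, 2, 3, 4, 5, 6, 7, 8].
  Class 3 (3 blocks): {0,2,6}; {1,3,4}; {5,7,8}. Points covered: [0, 1, 2, 3, 4, 5, 6, 7, 8].
  Class 4 (3 blocks): {2,4,7}; {1,5,6}; {0,3,8}. Points covered: [0, 1, 2, 3, 4, 5, 6, 7, 8].
All classes full (size 3)? YES. All classes cover every point? YES.
Resolvable? YES.

YES


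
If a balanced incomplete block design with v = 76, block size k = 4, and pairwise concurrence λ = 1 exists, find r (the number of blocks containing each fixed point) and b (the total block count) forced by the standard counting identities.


Any 2-(v, k, λ) BIBD satisfies two necessary conditions:
  (i)  Each point sits in r blocks, and counting incidences through any fixed point gives r(k − 1) = λ(v − 1), so r = λ(v − 1)/(k − 1).
  (ii) Total incidences bk = vr, so b = vr/k.
Step 1: r = λ(v − 1)/(k − 1) = 1·(76 − 1)/(4 − 1) = 1·75/3 = 75/3 = 25.
Step 2: b = vr/k = 76·25/4 = 1900/4 = 475.
Check integrality: r = 25 ∈ Z ✓, b = 475 ∈ Z ✓.
(These identities are necessary conditions: they determine r and b for any design with these parameters, but do not by themselves prove that one exists.)

r = 25, b = 475.


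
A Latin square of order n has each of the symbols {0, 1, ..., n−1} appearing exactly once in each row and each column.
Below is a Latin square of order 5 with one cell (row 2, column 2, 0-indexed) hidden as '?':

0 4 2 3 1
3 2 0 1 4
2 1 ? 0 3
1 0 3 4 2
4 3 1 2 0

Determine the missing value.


Row 2 contains symbols [0, 1, 2, 3] — missing [4].
Column 2 contains symbols [0, 1, 2, 3] — missing [4].
The missing symbol must appear in both missing sets; intersection = [4].
Therefore the hidden value is 4.

Missing value = 4.


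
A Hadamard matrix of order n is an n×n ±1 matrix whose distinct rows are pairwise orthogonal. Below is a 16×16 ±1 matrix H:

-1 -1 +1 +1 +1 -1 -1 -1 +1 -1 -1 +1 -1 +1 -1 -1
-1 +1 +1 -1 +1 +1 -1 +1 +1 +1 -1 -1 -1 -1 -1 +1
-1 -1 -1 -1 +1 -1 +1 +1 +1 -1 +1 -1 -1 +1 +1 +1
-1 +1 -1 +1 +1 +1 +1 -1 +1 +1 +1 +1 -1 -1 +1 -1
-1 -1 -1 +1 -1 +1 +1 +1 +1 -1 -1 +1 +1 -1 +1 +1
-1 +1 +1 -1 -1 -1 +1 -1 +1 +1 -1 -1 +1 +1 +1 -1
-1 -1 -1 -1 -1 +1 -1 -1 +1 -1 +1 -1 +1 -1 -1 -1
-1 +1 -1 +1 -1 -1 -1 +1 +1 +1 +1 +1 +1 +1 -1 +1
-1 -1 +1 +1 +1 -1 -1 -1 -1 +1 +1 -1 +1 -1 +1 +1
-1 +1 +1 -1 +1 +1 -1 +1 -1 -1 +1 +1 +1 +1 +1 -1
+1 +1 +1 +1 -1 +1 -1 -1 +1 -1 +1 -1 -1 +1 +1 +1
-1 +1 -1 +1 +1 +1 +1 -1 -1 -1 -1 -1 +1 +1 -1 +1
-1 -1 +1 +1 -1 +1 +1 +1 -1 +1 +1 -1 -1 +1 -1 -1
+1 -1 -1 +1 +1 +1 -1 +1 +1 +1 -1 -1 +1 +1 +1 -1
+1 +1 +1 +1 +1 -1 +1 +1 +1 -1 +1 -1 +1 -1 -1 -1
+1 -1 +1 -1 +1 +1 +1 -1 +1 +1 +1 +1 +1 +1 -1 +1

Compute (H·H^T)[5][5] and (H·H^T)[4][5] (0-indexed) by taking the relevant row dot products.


Row 4 of H: [-1, -1, -1, 1, -1, 1, 1, 1, 1, -1, -1, 1, 1, -1, 1, 1].
Row 5 of H: [-1, 1, 1, -1, -1, -1, 1, -1, 1, 1, -1, -1, 1, 1, 1, -1].
(H·H^T)[5][5] = Σ_j H[5][j]·H[5][j] = (-1)² + (1)² + (1)² + (-1)² + (-1)² + (-1)² + (1)² + (-1)² + (1)² + (1)² + (-1)² + (-1)² + (1)² + (1)² + (1)² + (-1)² = 1 + 1 + 1 + 1 + 1 + 1 + 1 + 1 + 1 + 1 + 1 + 1 + 1 + 1 + 1 + 1 = 16.
(H·H^T)[4][5] = Σ_j H[4][j]·H[5][j] = (-1)·(-1) + (-1)·(1) + (-1)·(1) + (1)·(-1) + (-1)·(-1) + (1)·(-1) + (1)·(1) + (1)·(-1) + (1)·(1) + (-1)·(1) + (-1)·(-1) + (1)·(-1) + (1)·(1) + (-1)·(1) + (1)·(1) + (1)·(-1) = 1 + -1 + -1 + -1 + 1 + -1 + 1 + -1 + 1 + -1 + 1 + -1 + 1 + -1 + 1 + -1 = -2.
Rows 4 and 5 are not orthogonal (dot product = -2 ≠ 0), so H is not a Hadamard matrix.

(5,5) entry = 16; (4,5) entry = -2.


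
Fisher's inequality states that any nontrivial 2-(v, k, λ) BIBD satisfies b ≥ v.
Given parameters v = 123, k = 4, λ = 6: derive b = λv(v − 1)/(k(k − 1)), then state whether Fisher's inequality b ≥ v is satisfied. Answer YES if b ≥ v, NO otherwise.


r = λ(v − 1)/(k − 1) = 6·122/3 = 244.
b = vr/k = 123·244/4 = 7503.
Fisher's inequality: b ≥ v ⇔ 7503 ≥ 123? YES.

YES


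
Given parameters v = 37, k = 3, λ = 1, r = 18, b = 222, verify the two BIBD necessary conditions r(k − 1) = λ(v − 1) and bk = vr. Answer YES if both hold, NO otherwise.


Condition (i): r(k − 1) = 18·2 = 36; λ(v − 1) = 1·36 = 36. Match? YES.
Condition (ii): bk = 222·3 = 666; vr = 37·18 = 666. Match? YES.
Both conditions hold? YES.

YES


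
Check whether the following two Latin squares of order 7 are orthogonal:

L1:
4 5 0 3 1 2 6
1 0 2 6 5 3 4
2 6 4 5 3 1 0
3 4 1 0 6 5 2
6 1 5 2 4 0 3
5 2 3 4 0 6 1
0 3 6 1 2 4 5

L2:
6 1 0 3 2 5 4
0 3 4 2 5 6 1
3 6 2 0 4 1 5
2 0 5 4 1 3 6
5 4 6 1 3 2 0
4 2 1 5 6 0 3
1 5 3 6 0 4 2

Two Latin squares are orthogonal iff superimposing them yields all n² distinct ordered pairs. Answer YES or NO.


Form the n² = 49 superimposed pairs (L1[i][j], L2[i][j]), row by row (rows and columns indexed from 0):
row 0: (4,6) (5,1) (0,0) (3,3) (1,2) (2,5) (6,4)
row 1: (1,0) (0,3) (2,4) (6,2) (5,5) (3,6) (4,1)
row 2: (2,3) (6,6) (4,2) (5,0) (3,4) (1,1) (0,5)
row 3: (3,2) (4,0) (1,5) (0,4) (6,1) (5,3) (2,6)
row 4: (6,5) (1,4) (5,6) (2,1) (4,3) (0,2) (3,0)
row 5: (5,4) (2,2) (3,1) (4,5) (0,6) (6,0) (1,3)
row 6: (0,1) (3,5) (6,3) (1,6) (2,0) (4,4) (5,2)
Orthogonality requires all 49 pairs distinct.
Check by first coordinate: for each symbol s of L1, list the L2 entries in the n cells where L1 = s; they must all differ.
  L1 = 0: L2 entries (in reading order) 0, 3, 5, 4, 2, 6, 1 — all 7 distinct ✓
  L1 = 1: L2 entries (in reading order) 2, 0, 1, 5, 4, 3, 6 — all 7 distinct ✓
  L1 = 2: L2 entries (in reading order) 5, 4, 3, 6, 1, 2, 0 — all 7 distinct ✓
  L1 = 3: L2 entries (in reading order) 3, 6, 4, 2, 0, 1, 5 — all 7 distinct ✓
  L1 = 4: L2 entries (in reading order) 6, 1, 2, 0, 3, 5, 4 — all 7 distinct ✓
  L1 = 5: L2 entries (in reading order) 1, 5, 0, 3, 6, 4, 2 — all 7 distinct ✓
  L1 = 6: L2 entries (in reading order) 4, 2, 6, 1, 5, 0, 3 — all 7 distinct ✓
Every symbol of L1 meets every symbol of L2 exactly once, so all 49 pairs are distinct (49 of 49).
Conclusion: YES.

YES
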